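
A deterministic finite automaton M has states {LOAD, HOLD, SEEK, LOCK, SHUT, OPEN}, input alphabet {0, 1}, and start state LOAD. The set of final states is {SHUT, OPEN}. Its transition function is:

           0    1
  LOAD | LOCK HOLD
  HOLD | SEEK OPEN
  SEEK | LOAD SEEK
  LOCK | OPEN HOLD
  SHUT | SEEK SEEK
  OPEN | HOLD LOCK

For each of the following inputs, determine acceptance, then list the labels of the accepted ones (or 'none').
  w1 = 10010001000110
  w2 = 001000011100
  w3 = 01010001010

w3

w1: Trace: LOAD -1-> HOLD -0-> SEEK -0-> LOAD -1-> HOLD -0-> SEEK -0-> LOAD -0-> LOCK -1-> HOLD -0-> SEEK -0-> LOAD -0-> LOCK -1-> HOLD -1-> OPEN -0-> HOLD  → end HOLD, rejected
w2: Trace: LOAD -0-> LOCK -0-> OPEN -1-> LOCK -0-> OPEN -0-> HOLD -0-> SEEK -0-> LOAD -1-> HOLD -1-> OPEN -1-> LOCK -0-> OPEN -0-> HOLD  → end HOLD, rejected
w3: Trace: LOAD -0-> LOCK -1-> HOLD -0-> SEEK -1-> SEEK -0-> LOAD -0-> LOCK -0-> OPEN -1-> LOCK -0-> OPEN -1-> LOCK -0-> OPEN  → end OPEN, accepted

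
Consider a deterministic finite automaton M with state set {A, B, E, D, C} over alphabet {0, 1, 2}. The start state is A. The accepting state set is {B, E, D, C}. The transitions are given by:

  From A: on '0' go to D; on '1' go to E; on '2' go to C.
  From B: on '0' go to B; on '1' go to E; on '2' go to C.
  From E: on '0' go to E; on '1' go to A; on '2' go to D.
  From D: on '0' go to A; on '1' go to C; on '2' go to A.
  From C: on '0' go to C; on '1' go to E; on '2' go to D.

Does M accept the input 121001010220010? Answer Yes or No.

Yes

Trace: A -1-> E -2-> D -1-> C -0-> C -0-> C -1-> E -0-> E -1-> A -0-> D -2-> A -2-> C -0-> C -0-> C -1-> E -0-> E
End state E is accepting.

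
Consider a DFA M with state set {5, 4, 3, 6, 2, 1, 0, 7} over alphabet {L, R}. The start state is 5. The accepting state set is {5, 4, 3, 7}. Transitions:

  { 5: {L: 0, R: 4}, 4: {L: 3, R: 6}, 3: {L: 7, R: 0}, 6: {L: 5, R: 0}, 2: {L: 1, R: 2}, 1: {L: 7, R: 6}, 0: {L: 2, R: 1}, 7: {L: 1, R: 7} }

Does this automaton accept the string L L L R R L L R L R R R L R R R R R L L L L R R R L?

No

Trace: 5 -L-> 0 -L-> 2 -L-> 1 -R-> 6 -R-> 0 -L-> 2 -L-> 1 -R-> 6 -L-> 5 -R-> 4 -R-> 6 -R-> 0 -L-> 2 -R-> 2 -R-> 2 -R-> 2 -R-> 2 -R-> 2 -L-> 1 -L-> 7 -L-> 1 -L-> 7 -R-> 7 -R-> 7 -R-> 7 -L-> 1
End state 1 is not accepting.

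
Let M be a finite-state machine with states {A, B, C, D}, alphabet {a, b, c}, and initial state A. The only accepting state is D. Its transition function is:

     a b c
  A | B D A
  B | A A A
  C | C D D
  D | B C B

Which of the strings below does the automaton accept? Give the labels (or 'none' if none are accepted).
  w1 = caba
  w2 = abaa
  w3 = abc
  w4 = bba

w1:
  start at A
  read 'c': A → A
  read 'a': A → B
  read 'b': B → A
  read 'a': A → B
  end B, rejected
w2:
  start at A
  read 'a': A → B
  read 'b': B → A
  read 'a': A → B
  read 'a': B → A
  end A, rejected
w3:
  start at A
  read 'a': A → B
  read 'b': B → A
  read 'c': A → A
  end A, rejected
w4:
  start at A
  read 'b': A → D
  read 'b': D → C
  read 'a': C → C
  end C, rejected

none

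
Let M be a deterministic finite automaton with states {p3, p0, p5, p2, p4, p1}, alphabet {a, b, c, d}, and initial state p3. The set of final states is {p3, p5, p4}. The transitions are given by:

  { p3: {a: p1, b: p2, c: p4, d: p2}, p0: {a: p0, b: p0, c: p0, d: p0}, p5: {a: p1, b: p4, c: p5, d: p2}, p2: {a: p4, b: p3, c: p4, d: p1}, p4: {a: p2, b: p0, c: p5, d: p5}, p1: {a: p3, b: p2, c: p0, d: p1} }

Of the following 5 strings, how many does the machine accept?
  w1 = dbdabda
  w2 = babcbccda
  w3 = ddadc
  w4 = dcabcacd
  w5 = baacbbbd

2

w1:
  start at p3
  read 'd': p3 → p2
  read 'b': p2 → p3
  read 'd': p3 → p2
  read 'a': p2 → p4
  read 'b': p4 → p0
  read 'd': p0 → p0
  read 'a': p0 → p0
  end p0, rejected
w2:
  start at p3
  read 'b': p3 → p2
  read 'a': p2 → p4
  read 'b': p4 → p0
  read 'c': p0 → p0
  read 'b': p0 → p0
  read 'c': p0 → p0
  read 'c': p0 → p0
  read 'd': p0 → p0
  read 'a': p0 → p0
  end p0, rejected
w3:
  start at p3
  read 'd': p3 → p2
  read 'd': p2 → p1
  read 'a': p1 → p3
  read 'd': p3 → p2
  read 'c': p2 → p4
  end p4, accepted
w4:
  start at p3
  read 'd': p3 → p2
  read 'c': p2 → p4
  read 'a': p4 → p2
  read 'b': p2 → p3
  read 'c': p3 → p4
  read 'a': p4 → p2
  read 'c': p2 → p4
  read 'd': p4 → p5
  end p5, accepted
w5:
  start at p3
  read 'b': p3 → p2
  read 'a': p2 → p4
  read 'a': p4 → p2
  read 'c': p2 → p4
  read 'b': p4 → p0
  read 'b': p0 → p0
  read 'b': p0 → p0
  read 'd': p0 → p0
  end p0, rejected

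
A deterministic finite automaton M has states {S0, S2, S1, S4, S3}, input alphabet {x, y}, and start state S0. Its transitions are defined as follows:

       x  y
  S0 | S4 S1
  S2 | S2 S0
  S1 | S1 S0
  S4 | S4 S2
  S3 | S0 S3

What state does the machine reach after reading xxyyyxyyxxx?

S1

S0 → S4 → S4 → S2 → S0 → S1 → S1 → S0 → S1 → S1 → S1 → S1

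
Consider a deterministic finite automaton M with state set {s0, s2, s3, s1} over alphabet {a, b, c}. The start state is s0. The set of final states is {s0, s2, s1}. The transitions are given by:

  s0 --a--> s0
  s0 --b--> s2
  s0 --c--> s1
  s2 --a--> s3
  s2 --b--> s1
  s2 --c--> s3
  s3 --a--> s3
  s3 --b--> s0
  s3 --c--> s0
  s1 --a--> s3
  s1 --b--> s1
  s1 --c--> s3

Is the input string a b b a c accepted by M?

Trace: s0 -a-> s0 -b-> s2 -b-> s1 -a-> s3 -c-> s0
End state s0 is accepting.

Yes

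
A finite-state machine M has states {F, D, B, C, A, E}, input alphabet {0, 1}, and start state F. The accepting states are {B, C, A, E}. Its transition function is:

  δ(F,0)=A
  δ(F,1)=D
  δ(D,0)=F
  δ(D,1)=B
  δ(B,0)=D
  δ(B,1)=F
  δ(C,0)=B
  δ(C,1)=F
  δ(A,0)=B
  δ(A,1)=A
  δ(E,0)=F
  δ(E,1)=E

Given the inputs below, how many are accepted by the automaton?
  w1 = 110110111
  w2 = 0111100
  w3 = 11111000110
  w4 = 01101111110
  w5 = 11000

w1: Trace: F -1-> D -1-> B -0-> D -1-> B -1-> F -0-> A -1-> A -1-> A -1-> A  → end A, accepted
w2: Trace: F -0-> A -1-> A -1-> A -1-> A -1-> A -0-> B -0-> D  → end D, rejected
w3: Trace: F -1-> D -1-> B -1-> F -1-> D -1-> B -0-> D -0-> F -0-> A -1-> A -1-> A -0-> B  → end B, accepted
w4: Trace: F -0-> A -1-> A -1-> A -0-> B -1-> F -1-> D -1-> B -1-> F -1-> D -1-> B -0-> D  → end D, rejected
w5: Trace: F -1-> D -1-> B -0-> D -0-> F -0-> A  → end A, accepted

3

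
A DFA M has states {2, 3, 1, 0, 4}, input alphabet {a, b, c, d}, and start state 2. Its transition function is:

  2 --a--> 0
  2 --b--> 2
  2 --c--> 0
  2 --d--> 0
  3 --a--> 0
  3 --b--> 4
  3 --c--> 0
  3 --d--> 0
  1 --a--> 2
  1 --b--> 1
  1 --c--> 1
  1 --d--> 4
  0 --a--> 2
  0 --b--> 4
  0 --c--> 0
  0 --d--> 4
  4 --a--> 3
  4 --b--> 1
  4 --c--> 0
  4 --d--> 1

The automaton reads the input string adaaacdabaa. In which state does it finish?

2 → 0 → 4 → 3 → 0 → 2 → 0 → 4 → 3 → 4 → 3 → 0

0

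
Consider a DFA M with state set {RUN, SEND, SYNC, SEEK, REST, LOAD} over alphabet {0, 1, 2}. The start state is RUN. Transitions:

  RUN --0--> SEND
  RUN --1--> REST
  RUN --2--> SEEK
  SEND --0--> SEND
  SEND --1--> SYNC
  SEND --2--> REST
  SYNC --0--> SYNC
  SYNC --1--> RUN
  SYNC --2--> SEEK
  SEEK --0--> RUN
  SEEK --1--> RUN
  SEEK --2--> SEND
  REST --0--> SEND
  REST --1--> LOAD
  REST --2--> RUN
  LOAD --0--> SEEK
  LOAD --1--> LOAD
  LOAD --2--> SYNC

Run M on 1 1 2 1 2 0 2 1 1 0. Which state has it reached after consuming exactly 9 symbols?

Trace: RUN -1-> REST -1-> LOAD -2-> SYNC -1-> RUN -2-> SEEK -0-> RUN -2-> SEEK -1-> RUN -1-> REST
After 9 symbols: REST.

REST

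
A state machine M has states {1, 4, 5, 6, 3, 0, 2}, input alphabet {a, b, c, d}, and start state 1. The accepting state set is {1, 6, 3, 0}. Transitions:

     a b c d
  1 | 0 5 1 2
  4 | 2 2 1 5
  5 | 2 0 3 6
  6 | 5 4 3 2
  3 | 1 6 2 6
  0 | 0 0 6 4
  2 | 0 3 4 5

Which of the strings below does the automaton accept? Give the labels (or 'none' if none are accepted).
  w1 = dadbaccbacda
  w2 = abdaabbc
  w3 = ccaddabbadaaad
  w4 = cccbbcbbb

w2, w4

w1: Trace: 1 -d-> 2 -a-> 0 -d-> 4 -b-> 2 -a-> 0 -c-> 6 -c-> 3 -b-> 6 -a-> 5 -c-> 3 -d-> 6 -a-> 5  → end 5, rejected
w2: Trace: 1 -a-> 0 -b-> 0 -d-> 4 -a-> 2 -a-> 0 -b-> 0 -b-> 0 -c-> 6  → end 6, accepted
w3: Trace: 1 -c-> 1 -c-> 1 -a-> 0 -d-> 4 -d-> 5 -a-> 2 -b-> 3 -b-> 6 -a-> 5 -d-> 6 -a-> 5 -a-> 2 -a-> 0 -d-> 4  → end 4, rejected
w4: Trace: 1 -c-> 1 -c-> 1 -c-> 1 -b-> 5 -b-> 0 -c-> 6 -b-> 4 -b-> 2 -b-> 3  → end 3, accepted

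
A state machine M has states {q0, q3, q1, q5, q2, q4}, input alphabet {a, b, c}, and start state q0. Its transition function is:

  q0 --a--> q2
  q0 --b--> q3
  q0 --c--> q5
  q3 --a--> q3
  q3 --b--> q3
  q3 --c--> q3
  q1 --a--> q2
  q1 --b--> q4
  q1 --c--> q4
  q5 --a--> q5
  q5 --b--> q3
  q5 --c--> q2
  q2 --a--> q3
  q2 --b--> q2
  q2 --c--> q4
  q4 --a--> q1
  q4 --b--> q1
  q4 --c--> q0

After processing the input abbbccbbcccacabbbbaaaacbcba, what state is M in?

Trace: q0 -a-> q2 -b-> q2 -b-> q2 -b-> q2 -c-> q4 -c-> q0 -b-> q3 -b-> q3 -c-> q3 -c-> q3 -c-> q3 -a-> q3 -c-> q3 -a-> q3 -b-> q3 -b-> q3 -b-> q3 -b-> q3 -a-> q3 -a-> q3 -a-> q3 -a-> q3 -c-> q3 -b-> q3 -c-> q3 -b-> q3 -a-> q3

q3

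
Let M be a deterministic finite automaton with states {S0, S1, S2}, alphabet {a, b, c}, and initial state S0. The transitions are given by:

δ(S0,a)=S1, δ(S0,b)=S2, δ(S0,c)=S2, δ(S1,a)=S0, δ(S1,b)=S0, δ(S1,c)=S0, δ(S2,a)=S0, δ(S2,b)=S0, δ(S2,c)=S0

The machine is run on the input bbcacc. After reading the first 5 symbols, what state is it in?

Trace: S0 -b-> S2 -b-> S0 -c-> S2 -a-> S0 -c-> S2
After 5 symbols: S2.

S2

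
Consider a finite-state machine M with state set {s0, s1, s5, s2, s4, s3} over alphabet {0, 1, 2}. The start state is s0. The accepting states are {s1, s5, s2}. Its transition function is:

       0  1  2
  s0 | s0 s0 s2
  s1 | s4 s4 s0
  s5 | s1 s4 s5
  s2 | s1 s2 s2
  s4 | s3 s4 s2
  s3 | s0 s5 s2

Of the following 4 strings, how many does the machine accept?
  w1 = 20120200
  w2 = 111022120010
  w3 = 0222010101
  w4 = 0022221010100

w1: Trace: s0 -2-> s2 -0-> s1 -1-> s4 -2-> s2 -0-> s1 -2-> s0 -0-> s0 -0-> s0  → end s0, rejected
w2: Trace: s0 -1-> s0 -1-> s0 -1-> s0 -0-> s0 -2-> s2 -2-> s2 -1-> s2 -2-> s2 -0-> s1 -0-> s4 -1-> s4 -0-> s3  → end s3, rejected
w3: Trace: s0 -0-> s0 -2-> s2 -2-> s2 -2-> s2 -0-> s1 -1-> s4 -0-> s3 -1-> s5 -0-> s1 -1-> s4  → end s4, rejected
w4: Trace: s0 -0-> s0 -0-> s0 -2-> s2 -2-> s2 -2-> s2 -2-> s2 -1-> s2 -0-> s1 -1-> s4 -0-> s3 -1-> s5 -0-> s1 -0-> s4  → end s4, rejected

0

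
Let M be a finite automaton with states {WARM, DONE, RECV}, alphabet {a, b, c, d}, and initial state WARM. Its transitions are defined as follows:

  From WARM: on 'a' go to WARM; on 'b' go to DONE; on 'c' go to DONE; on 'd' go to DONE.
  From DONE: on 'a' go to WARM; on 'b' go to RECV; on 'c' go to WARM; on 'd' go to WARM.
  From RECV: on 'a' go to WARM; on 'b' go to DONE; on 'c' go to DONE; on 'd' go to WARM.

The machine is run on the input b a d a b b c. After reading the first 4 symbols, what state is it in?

WARM

Trace: WARM -b-> DONE -a-> WARM -d-> DONE -a-> WARM
After 4 symbols: WARM.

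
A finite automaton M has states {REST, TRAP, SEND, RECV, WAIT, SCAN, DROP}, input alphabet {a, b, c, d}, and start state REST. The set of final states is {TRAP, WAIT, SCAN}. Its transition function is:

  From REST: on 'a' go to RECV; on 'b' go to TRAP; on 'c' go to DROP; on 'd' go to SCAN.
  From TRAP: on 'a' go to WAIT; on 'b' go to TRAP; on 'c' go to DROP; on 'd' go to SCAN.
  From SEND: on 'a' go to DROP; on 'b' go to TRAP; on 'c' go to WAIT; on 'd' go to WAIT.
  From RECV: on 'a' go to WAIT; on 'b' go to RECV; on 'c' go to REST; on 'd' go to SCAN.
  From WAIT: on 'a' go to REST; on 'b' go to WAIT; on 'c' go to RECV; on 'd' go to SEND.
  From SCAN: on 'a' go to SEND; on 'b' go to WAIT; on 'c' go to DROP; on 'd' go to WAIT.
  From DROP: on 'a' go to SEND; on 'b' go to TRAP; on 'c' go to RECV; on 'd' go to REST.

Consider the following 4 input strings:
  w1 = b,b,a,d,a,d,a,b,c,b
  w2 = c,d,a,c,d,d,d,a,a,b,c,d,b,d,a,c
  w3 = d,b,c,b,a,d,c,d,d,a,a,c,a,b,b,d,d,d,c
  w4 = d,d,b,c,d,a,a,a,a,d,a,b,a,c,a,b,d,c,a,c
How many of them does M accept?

3

w1:
  start at REST
  read 'b': REST → TRAP
  read 'b': TRAP → TRAP
  read 'a': TRAP → WAIT
  read 'd': WAIT → SEND
  read 'a': SEND → DROP
  read 'd': DROP → REST
  read 'a': REST → RECV
  read 'b': RECV → RECV
  read 'c': RECV → REST
  read 'b': REST → TRAP
  end TRAP, accepted
w2:
  start at REST
  read 'c': REST → DROP
  read 'd': DROP → REST
  read 'a': REST → RECV
  read 'c': RECV → REST
  read 'd': REST → SCAN
  read 'd': SCAN → WAIT
  read 'd': WAIT → SEND
  read 'a': SEND → DROP
  read 'a': DROP → SEND
  read 'b': SEND → TRAP
  read 'c': TRAP → DROP
  read 'd': DROP → REST
  read 'b': REST → TRAP
  read 'd': TRAP → SCAN
  read 'a': SCAN → SEND
  read 'c': SEND → WAIT
  end WAIT, accepted
w3:
  start at REST
  read 'd': REST → SCAN
  read 'b': SCAN → WAIT
  read 'c': WAIT → RECV
  read 'b': RECV → RECV
  read 'a': RECV → WAIT
  read 'd': WAIT → SEND
  read 'c': SEND → WAIT
  read 'd': WAIT → SEND
  read 'd': SEND → WAIT
  read 'a': WAIT → REST
  read 'a': REST → RECV
  read 'c': RECV → REST
  read 'a': REST → RECV
  read 'b': RECV → RECV
  read 'b': RECV → RECV
  read 'd': RECV → SCAN
  read 'd': SCAN → WAIT
  read 'd': WAIT → SEND
  read 'c': SEND → WAIT
  end WAIT, accepted
w4:
  start at REST
  read 'd': REST → SCAN
  read 'd': SCAN → WAIT
  read 'b': WAIT → WAIT
  read 'c': WAIT → RECV
  read 'd': RECV → SCAN
  read 'a': SCAN → SEND
  read 'a': SEND → DROP
  read 'a': DROP → SEND
  read 'a': SEND → DROP
  read 'd': DROP → REST
  read 'a': REST → RECV
  read 'b': RECV → RECV
  read 'a': RECV → WAIT
  read 'c': WAIT → RECV
  read 'a': RECV → WAIT
  read 'b': WAIT → WAIT
  read 'd': WAIT → SEND
  read 'c': SEND → WAIT
  read 'a': WAIT → REST
  read 'c': REST → DROP
  end DROP, rejected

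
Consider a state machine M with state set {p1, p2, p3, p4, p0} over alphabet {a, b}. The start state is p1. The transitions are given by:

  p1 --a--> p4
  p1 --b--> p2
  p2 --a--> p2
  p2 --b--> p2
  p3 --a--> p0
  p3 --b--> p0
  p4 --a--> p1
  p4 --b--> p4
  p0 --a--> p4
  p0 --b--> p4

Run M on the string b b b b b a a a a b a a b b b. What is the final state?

p2

start at p1
read 'b': p1 → p2
read 'b': p2 → p2
read 'b': p2 → p2
read 'b': p2 → p2
read 'b': p2 → p2
read 'a': p2 → p2
read 'a': p2 → p2
read 'a': p2 → p2
read 'a': p2 → p2
read 'b': p2 → p2
read 'a': p2 → p2
read 'a': p2 → p2
read 'b': p2 → p2
read 'b': p2 → p2
read 'b': p2 → p2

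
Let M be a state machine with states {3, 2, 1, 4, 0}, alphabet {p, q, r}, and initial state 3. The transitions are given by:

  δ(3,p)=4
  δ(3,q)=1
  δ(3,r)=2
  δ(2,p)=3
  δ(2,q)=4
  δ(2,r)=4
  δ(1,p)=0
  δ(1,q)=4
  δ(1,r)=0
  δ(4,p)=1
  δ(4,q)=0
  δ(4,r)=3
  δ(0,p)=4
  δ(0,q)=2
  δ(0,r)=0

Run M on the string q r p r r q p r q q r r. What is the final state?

start at 3
read 'q': 3 → 1
read 'r': 1 → 0
read 'p': 0 → 4
read 'r': 4 → 3
read 'r': 3 → 2
read 'q': 2 → 4
read 'p': 4 → 1
read 'r': 1 → 0
read 'q': 0 → 2
read 'q': 2 → 4
read 'r': 4 → 3
read 'r': 3 → 2

2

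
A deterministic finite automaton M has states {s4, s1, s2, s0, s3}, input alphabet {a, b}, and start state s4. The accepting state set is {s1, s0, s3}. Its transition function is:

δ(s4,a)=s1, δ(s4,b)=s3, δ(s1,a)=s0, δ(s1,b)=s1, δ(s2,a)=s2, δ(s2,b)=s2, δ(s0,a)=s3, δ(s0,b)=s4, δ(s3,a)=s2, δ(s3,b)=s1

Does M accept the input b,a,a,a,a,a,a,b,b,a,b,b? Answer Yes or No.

s4 → s3 → s2 → s2 → s2 → s2 → s2 → s2 → s2 → s2 → s2 → s2 → s2
End state s2 is not accepting.

No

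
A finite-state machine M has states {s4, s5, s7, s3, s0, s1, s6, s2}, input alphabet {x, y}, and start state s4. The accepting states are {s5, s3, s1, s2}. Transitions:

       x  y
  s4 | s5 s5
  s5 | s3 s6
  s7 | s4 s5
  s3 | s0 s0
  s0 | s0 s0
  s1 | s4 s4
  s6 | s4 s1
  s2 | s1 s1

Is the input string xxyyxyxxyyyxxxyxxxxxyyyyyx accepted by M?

No

s4 → s5 → s3 → s0 → s0 → s0 → s0 → s0 → s0 → s0 → s0 → s0 → s0 → s0 → s0 → s0 → s0 → s0 → s0 → s0 → s0 → s0 → s0 → s0 → s0 → s0 → s0
End state s0 is not accepting.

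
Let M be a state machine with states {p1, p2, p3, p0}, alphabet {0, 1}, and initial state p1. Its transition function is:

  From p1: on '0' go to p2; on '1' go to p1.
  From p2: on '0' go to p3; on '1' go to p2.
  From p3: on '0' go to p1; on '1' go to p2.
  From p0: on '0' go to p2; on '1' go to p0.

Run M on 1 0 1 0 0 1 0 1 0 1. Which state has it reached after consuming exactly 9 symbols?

Trace: p1 -1-> p1 -0-> p2 -1-> p2 -0-> p3 -0-> p1 -1-> p1 -0-> p2 -1-> p2 -0-> p3
After 9 symbols: p3.

p3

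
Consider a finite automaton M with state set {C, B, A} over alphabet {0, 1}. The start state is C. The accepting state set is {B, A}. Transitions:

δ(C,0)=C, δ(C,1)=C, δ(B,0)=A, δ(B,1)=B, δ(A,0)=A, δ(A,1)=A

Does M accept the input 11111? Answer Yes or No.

No

start at C
read '1': C → C
read '1': C → C
read '1': C → C
read '1': C → C
read '1': C → C
End state C is not accepting.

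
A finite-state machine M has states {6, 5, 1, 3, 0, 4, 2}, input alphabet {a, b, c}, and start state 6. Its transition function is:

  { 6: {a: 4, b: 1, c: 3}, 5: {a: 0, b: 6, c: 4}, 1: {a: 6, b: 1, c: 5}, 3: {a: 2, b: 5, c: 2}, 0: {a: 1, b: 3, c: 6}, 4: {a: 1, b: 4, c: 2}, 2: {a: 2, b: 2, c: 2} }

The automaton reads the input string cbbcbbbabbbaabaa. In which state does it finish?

6

6 → 3 → 5 → 6 → 3 → 5 → 6 → 1 → 6 → 1 → 1 → 1 → 6 → 4 → 4 → 1 → 6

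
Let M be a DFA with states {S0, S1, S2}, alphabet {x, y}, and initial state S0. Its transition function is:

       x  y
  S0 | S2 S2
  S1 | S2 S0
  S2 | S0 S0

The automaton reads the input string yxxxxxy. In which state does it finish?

S0 → S2 → S0 → S2 → S0 → S2 → S0 → S2

S2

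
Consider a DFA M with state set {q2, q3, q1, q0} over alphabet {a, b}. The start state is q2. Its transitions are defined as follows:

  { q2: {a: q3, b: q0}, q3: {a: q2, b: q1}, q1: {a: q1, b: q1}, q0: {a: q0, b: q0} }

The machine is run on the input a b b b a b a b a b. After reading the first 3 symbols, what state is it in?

q1

q2 → q3 → q1 → q1
After 3 symbols: q1.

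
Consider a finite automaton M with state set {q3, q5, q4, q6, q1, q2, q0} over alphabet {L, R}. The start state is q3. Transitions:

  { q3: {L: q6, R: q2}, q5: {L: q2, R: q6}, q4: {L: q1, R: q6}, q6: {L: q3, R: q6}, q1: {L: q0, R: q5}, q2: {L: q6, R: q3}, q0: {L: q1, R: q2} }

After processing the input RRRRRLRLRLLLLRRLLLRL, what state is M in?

q3

q3 → q2 → q3 → q2 → q3 → q2 → q6 → q6 → q3 → q2 → q6 → q3 → q6 → q3 → q2 → q3 → q6 → q3 → q6 → q6 → q3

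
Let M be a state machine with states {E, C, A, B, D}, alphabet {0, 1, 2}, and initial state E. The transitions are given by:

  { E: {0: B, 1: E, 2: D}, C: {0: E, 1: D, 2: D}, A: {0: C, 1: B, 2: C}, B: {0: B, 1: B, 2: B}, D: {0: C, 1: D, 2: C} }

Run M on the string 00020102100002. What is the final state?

E → B → B → B → B → B → B → B → B → B → B → B → B → B → B

B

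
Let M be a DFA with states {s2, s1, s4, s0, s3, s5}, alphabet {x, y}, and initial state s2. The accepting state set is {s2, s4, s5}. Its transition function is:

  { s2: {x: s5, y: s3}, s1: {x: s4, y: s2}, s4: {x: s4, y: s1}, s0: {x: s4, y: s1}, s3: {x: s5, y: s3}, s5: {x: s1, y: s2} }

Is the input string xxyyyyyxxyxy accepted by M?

Yes

start at s2
read 'x': s2 → s5
read 'x': s5 → s1
read 'y': s1 → s2
read 'y': s2 → s3
read 'y': s3 → s3
read 'y': s3 → s3
read 'y': s3 → s3
read 'x': s3 → s5
read 'x': s5 → s1
read 'y': s1 → s2
read 'x': s2 → s5
read 'y': s5 → s2
End state s2 is accepting.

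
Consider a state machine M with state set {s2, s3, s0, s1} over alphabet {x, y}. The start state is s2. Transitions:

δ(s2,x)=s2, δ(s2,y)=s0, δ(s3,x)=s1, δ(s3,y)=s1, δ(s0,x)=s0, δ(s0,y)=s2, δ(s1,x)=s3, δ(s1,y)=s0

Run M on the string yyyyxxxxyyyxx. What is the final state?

s0

start at s2
read 'y': s2 → s0
read 'y': s0 → s2
read 'y': s2 → s0
read 'y': s0 → s2
read 'x': s2 → s2
read 'x': s2 → s2
read 'x': s2 → s2
read 'x': s2 → s2
read 'y': s2 → s0
read 'y': s0 → s2
read 'y': s2 → s0
read 'x': s0 → s0
read 'x': s0 → s0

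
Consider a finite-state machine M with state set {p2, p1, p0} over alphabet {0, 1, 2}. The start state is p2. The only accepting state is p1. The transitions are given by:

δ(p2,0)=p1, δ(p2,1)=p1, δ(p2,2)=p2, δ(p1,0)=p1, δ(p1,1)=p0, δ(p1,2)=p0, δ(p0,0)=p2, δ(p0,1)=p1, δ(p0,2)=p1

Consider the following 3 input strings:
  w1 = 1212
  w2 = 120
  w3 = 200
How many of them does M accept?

w1: Trace: p2 -1-> p1 -2-> p0 -1-> p1 -2-> p0  → end p0, rejected
w2: Trace: p2 -1-> p1 -2-> p0 -0-> p2  → end p2, rejected
w3: Trace: p2 -2-> p2 -0-> p1 -0-> p1  → end p1, accepted

1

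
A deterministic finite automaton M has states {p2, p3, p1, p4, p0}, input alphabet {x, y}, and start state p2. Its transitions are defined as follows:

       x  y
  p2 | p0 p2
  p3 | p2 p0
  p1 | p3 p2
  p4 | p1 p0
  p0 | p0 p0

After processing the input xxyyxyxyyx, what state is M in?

Trace: p2 -x-> p0 -x-> p0 -y-> p0 -y-> p0 -x-> p0 -y-> p0 -x-> p0 -y-> p0 -y-> p0 -x-> p0

p0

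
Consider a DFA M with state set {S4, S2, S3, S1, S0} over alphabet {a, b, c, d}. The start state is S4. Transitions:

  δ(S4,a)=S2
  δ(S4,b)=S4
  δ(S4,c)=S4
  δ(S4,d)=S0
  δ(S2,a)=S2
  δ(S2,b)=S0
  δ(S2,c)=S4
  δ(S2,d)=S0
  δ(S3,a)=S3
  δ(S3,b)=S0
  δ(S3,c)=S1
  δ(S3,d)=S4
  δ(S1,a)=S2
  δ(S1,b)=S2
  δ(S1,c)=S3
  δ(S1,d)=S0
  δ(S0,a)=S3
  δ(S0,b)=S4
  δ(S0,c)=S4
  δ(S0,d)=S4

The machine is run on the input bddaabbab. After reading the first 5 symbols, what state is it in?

start at S4
read 'b': S4 → S4
read 'd': S4 → S0
read 'd': S0 → S4
read 'a': S4 → S2
read 'a': S2 → S2
After 5 symbols: S2.

S2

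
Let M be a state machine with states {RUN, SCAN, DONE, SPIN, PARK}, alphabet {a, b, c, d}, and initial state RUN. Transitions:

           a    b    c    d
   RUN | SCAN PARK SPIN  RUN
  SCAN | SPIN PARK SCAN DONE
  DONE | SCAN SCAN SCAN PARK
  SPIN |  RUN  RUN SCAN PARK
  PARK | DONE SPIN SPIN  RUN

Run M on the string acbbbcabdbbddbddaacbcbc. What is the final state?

start at RUN
read 'a': RUN → SCAN
read 'c': SCAN → SCAN
read 'b': SCAN → PARK
read 'b': PARK → SPIN
read 'b': SPIN → RUN
read 'c': RUN → SPIN
read 'a': SPIN → RUN
read 'b': RUN → PARK
read 'd': PARK → RUN
read 'b': RUN → PARK
read 'b': PARK → SPIN
read 'd': SPIN → PARK
read 'd': PARK → RUN
read 'b': RUN → PARK
read 'd': PARK → RUN
read 'd': RUN → RUN
read 'a': RUN → SCAN
read 'a': SCAN → SPIN
read 'c': SPIN → SCAN
read 'b': SCAN → PARK
read 'c': PARK → SPIN
read 'b': SPIN → RUN
read 'c': RUN → SPIN

SPIN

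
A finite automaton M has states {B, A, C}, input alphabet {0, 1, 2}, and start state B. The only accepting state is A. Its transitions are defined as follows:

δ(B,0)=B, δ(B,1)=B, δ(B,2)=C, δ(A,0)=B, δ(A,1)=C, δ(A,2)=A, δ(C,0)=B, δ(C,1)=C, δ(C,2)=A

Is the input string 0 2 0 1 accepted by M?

Trace: B -0-> B -2-> C -0-> B -1-> B
End state B is not accepting.

No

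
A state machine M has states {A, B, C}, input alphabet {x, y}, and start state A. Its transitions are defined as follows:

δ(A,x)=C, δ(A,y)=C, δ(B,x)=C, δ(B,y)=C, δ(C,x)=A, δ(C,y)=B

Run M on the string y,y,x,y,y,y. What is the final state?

B

start at A
read 'y': A → C
read 'y': C → B
read 'x': B → C
read 'y': C → B
read 'y': B → C
read 'y': C → B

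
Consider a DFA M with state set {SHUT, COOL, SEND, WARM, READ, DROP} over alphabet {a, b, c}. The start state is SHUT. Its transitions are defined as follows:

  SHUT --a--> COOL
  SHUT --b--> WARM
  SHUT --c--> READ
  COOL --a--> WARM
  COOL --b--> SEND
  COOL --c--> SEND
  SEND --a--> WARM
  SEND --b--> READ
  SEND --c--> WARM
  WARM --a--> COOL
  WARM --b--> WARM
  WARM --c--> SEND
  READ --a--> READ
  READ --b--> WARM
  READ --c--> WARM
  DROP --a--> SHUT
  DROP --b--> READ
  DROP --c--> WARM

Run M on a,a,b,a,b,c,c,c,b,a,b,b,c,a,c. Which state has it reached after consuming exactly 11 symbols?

SEND

SHUT → COOL → WARM → WARM → COOL → SEND → WARM → SEND → WARM → WARM → COOL → SEND
After 11 symbols: SEND.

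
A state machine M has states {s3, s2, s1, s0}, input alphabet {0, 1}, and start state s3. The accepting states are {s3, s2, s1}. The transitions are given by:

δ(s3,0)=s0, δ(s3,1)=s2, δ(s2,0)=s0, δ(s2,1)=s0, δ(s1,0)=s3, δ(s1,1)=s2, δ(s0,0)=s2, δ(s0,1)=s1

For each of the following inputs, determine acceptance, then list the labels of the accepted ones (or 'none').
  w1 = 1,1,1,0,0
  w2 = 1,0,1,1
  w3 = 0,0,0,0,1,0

w1:
  start at s3
  read '1': s3 → s2
  read '1': s2 → s0
  read '1': s0 → s1
  read '0': s1 → s3
  read '0': s3 → s0
  end s0, rejected
w2:
  start at s3
  read '1': s3 → s2
  read '0': s2 → s0
  read '1': s0 → s1
  read '1': s1 → s2
  end s2, accepted
w3:
  start at s3
  read '0': s3 → s0
  read '0': s0 → s2
  read '0': s2 → s0
  read '0': s0 → s2
  read '1': s2 → s0
  read '0': s0 → s2
  end s2, accepted

w2, w3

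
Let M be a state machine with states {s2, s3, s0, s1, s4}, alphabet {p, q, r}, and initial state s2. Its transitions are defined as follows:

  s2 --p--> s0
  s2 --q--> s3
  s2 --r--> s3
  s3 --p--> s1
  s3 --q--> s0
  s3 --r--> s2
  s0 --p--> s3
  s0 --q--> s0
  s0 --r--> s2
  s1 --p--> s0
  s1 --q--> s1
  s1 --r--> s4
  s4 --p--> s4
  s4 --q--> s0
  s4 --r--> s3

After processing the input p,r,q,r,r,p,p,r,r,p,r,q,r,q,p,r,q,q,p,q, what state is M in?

Trace: s2 -p-> s0 -r-> s2 -q-> s3 -r-> s2 -r-> s3 -p-> s1 -p-> s0 -r-> s2 -r-> s3 -p-> s1 -r-> s4 -q-> s0 -r-> s2 -q-> s3 -p-> s1 -r-> s4 -q-> s0 -q-> s0 -p-> s3 -q-> s0

s0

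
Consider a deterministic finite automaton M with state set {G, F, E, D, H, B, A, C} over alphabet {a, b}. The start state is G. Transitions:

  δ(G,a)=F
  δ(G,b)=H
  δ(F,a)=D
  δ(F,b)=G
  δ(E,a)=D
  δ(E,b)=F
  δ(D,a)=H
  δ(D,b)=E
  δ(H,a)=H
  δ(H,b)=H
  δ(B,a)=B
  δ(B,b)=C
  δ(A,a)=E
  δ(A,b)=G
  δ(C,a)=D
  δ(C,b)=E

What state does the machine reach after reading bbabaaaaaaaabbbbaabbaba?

G → H → H → H → H → H → H → H → H → H → H → H → H → H → H → H → H → H → H → H → H → H → H → H

H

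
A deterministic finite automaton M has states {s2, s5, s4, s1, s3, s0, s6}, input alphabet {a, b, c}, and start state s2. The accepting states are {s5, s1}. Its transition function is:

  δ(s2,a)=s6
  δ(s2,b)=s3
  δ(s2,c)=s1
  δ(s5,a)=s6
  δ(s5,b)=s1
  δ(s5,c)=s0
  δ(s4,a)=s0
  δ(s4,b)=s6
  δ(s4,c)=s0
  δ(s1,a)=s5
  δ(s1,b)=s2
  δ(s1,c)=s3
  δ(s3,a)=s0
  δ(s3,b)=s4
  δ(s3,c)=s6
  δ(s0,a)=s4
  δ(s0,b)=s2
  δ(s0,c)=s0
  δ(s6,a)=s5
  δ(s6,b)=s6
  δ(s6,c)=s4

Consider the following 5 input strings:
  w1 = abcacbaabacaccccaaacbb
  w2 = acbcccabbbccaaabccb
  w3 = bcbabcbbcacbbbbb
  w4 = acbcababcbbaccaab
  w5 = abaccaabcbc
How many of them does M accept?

1

w1:
  start at s2
  read 'a': s2 → s6
  read 'b': s6 → s6
  read 'c': s6 → s4
  read 'a': s4 → s0
  read 'c': s0 → s0
  read 'b': s0 → s2
  read 'a': s2 → s6
  read 'a': s6 → s5
  read 'b': s5 → s1
  read 'a': s1 → s5
  read 'c': s5 → s0
  read 'a': s0 → s4
  read 'c': s4 → s0
  read 'c': s0 → s0
  read 'c': s0 → s0
  read 'c': s0 → s0
  read 'a': s0 → s4
  read 'a': s4 → s0
  read 'a': s0 → s4
  read 'c': s4 → s0
  read 'b': s0 → s2
  read 'b': s2 → s3
  end s3, rejected
w2:
  start at s2
  read 'a': s2 → s6
  read 'c': s6 → s4
  read 'b': s4 → s6
  read 'c': s6 → s4
  read 'c': s4 → s0
  read 'c': s0 → s0
  read 'a': s0 → s4
  read 'b': s4 → s6
  read 'b': s6 → s6
  read 'b': s6 → s6
  read 'c': s6 → s4
  read 'c': s4 → s0
  read 'a': s0 → s4
  read 'a': s4 → s0
  read 'a': s0 → s4
  read 'b': s4 → s6
  read 'c': s6 → s4
  read 'c': s4 → s0
  read 'b': s0 → s2
  end s2, rejected
w3:
  start at s2
  read 'b': s2 → s3
  read 'c': s3 → s6
  read 'b': s6 → s6
  read 'a': s6 → s5
  read 'b': s5 → s1
  read 'c': s1 → s3
  read 'b': s3 → s4
  read 'b': s4 → s6
  read 'c': s6 → s4
  read 'a': s4 → s0
  read 'c': s0 → s0
  read 'b': s0 → s2
  read 'b': s2 → s3
  read 'b': s3 → s4
  read 'b': s4 → s6
  read 'b': s6 → s6
  end s6, rejected
w4:
  start at s2
  read 'a': s2 → s6
  read 'c': s6 → s4
  read 'b': s4 → s6
  read 'c': s6 → s4
  read 'a': s4 → s0
  read 'b': s0 → s2
  read 'a': s2 → s6
  read 'b': s6 → s6
  read 'c': s6 → s4
  read 'b': s4 → s6
  read 'b': s6 → s6
  read 'a': s6 → s5
  read 'c': s5 → s0
  read 'c': s0 → s0
  read 'a': s0 → s4
  read 'a': s4 → s0
  read 'b': s0 → s2
  end s2, rejected
w5:
  start at s2
  read 'a': s2 → s6
  read 'b': s6 → s6
  read 'a': s6 → s5
  read 'c': s5 → s0
  read 'c': s0 → s0
  read 'a': s0 → s4
  read 'a': s4 → s0
  read 'b': s0 → s2
  read 'c': s2 → s1
  read 'b': s1 → s2
  read 'c': s2 → s1
  end s1, accepted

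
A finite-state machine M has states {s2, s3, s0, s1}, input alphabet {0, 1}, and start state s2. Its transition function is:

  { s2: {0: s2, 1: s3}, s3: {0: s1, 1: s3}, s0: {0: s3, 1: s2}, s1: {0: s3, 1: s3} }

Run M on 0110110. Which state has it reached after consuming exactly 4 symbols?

start at s2
read '0': s2 → s2
read '1': s2 → s3
read '1': s3 → s3
read '0': s3 → s1
After 4 symbols: s1.

s1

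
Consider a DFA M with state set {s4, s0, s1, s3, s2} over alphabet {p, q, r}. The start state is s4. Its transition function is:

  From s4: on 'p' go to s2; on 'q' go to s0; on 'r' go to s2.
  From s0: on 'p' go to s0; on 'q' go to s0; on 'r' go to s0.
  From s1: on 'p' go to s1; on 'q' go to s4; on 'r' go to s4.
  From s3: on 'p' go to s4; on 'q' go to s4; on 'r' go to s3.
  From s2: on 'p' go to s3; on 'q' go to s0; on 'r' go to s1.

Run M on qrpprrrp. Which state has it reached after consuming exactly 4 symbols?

start at s4
read 'q': s4 → s0
read 'r': s0 → s0
read 'p': s0 → s0
read 'p': s0 → s0
After 4 symbols: s0.

s0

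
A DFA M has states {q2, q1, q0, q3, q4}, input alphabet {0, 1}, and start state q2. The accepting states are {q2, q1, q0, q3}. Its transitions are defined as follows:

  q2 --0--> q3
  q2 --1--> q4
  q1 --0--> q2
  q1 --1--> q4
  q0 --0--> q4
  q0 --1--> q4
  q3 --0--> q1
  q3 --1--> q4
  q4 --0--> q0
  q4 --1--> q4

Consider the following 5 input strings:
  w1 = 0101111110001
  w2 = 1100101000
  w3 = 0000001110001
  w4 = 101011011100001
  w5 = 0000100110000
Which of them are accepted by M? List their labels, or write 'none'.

w1:
  start at q2
  read '0': q2 → q3
  read '1': q3 → q4
  read '0': q4 → q0
  read '1': q0 → q4
  read '1': q4 → q4
  read '1': q4 → q4
  read '1': q4 → q4
  read '1': q4 → q4
  read '1': q4 → q4
  read '0': q4 → q0
  read '0': q0 → q4
  read '0': q4 → q0
  read '1': q0 → q4
  end q4, rejected
w2:
  start at q2
  read '1': q2 → q4
  read '1': q4 → q4
  read '0': q4 → q0
  read '0': q0 → q4
  read '1': q4 → q4
  read '0': q4 → q0
  read '1': q0 → q4
  read '0': q4 → q0
  read '0': q0 → q4
  read '0': q4 → q0
  end q0, accepted
w3:
  start at q2
  read '0': q2 → q3
  read '0': q3 → q1
  read '0': q1 → q2
  read '0': q2 → q3
  read '0': q3 → q1
  read '0': q1 → q2
  read '1': q2 → q4
  read '1': q4 → q4
  read '1': q4 → q4
  read '0': q4 → q0
  read '0': q0 → q4
  read '0': q4 → q0
  read '1': q0 → q4
  end q4, rejected
w4:
  start at q2
  read '1': q2 → q4
  read '0': q4 → q0
  read '1': q0 → q4
  read '0': q4 → q0
  read '1': q0 → q4
  read '1': q4 → q4
  read '0': q4 → q0
  read '1': q0 → q4
  read '1': q4 → q4
  read '1': q4 → q4
  read '0': q4 → q0
  read '0': q0 → q4
  read '0': q4 → q0
  read '0': q0 → q4
  read '1': q4 → q4
  end q4, rejected
w5:
  start at q2
  read '0': q2 → q3
  read '0': q3 → q1
  read '0': q1 → q2
  read '0': q2 → q3
  read '1': q3 → q4
  read '0': q4 → q0
  read '0': q0 → q4
  read '1': q4 → q4
  read '1': q4 → q4
  read '0': q4 → q0
  read '0': q0 → q4
  read '0': q4 → q0
  read '0': q0 → q4
  end q4, rejected

w2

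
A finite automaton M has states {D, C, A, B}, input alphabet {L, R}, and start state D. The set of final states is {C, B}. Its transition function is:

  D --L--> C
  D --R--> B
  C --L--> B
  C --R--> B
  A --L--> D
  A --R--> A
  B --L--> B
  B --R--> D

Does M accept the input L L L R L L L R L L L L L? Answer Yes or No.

Trace: D -L-> C -L-> B -L-> B -R-> D -L-> C -L-> B -L-> B -R-> D -L-> C -L-> B -L-> B -L-> B -L-> B
End state B is accepting.

Yes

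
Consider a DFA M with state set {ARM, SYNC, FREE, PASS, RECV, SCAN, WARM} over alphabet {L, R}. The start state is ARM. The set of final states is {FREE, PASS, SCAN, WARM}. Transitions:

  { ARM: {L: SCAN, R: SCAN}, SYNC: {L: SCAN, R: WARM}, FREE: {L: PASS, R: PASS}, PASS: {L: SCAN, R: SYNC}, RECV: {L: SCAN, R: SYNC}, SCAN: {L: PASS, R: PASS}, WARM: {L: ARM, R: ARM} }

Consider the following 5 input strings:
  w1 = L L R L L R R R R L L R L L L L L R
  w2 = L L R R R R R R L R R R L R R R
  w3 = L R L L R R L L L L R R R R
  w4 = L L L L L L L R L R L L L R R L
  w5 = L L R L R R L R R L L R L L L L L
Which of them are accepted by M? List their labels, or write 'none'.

w1: Trace: ARM -L-> SCAN -L-> PASS -R-> SYNC -L-> SCAN -L-> PASS -R-> SYNC -R-> WARM -R-> ARM -R-> SCAN -L-> PASS -L-> SCAN -R-> PASS -L-> SCAN -L-> PASS -L-> SCAN -L-> PASS -L-> SCAN -R-> PASS  → end PASS, accepted
w2: Trace: ARM -L-> SCAN -L-> PASS -R-> SYNC -R-> WARM -R-> ARM -R-> SCAN -R-> PASS -R-> SYNC -L-> SCAN -R-> PASS -R-> SYNC -R-> WARM -L-> ARM -R-> SCAN -R-> PASS -R-> SYNC  → end SYNC, rejected
w3: Trace: ARM -L-> SCAN -R-> PASS -L-> SCAN -L-> PASS -R-> SYNC -R-> WARM -L-> ARM -L-> SCAN -L-> PASS -L-> SCAN -R-> PASS -R-> SYNC -R-> WARM -R-> ARM  → end ARM, rejected
w4: Trace: ARM -L-> SCAN -L-> PASS -L-> SCAN -L-> PASS -L-> SCAN -L-> PASS -L-> SCAN -R-> PASS -L-> SCAN -R-> PASS -L-> SCAN -L-> PASS -L-> SCAN -R-> PASS -R-> SYNC -L-> SCAN  → end SCAN, accepted
w5: Trace: ARM -L-> SCAN -L-> PASS -R-> SYNC -L-> SCAN -R-> PASS -R-> SYNC -L-> SCAN -R-> PASS -R-> SYNC -L-> SCAN -L-> PASS -R-> SYNC -L-> SCAN -L-> PASS -L-> SCAN -L-> PASS -L-> SCAN  → end SCAN, accepted

w1, w4, w5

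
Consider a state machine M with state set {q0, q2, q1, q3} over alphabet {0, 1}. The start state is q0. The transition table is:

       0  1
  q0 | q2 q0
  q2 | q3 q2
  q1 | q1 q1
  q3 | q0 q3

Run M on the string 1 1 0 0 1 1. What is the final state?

q3

q0 → q0 → q0 → q2 → q3 → q3 → q3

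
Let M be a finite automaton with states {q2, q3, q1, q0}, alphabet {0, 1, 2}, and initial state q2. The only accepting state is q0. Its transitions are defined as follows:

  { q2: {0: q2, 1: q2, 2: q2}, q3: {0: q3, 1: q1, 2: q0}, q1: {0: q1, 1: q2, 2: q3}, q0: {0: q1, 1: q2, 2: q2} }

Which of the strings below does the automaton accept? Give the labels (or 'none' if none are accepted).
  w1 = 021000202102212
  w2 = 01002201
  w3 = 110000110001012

w1:
  start at q2
  read '0': q2 → q2
  read '2': q2 → q2
  read '1': q2 → q2
  read '0': q2 → q2
  read '0': q2 → q2
  read '0': q2 → q2
  read '2': q2 → q2
  read '0': q2 → q2
  read '2': q2 → q2
  read '1': q2 → q2
  read '0': q2 → q2
  read '2': q2 → q2
  read '2': q2 → q2
  read '1': q2 → q2
  read '2': q2 → q2
  end q2, rejected
w2:
  start at q2
  read '0': q2 → q2
  read '1': q2 → q2
  read '0': q2 → q2
  read '0': q2 → q2
  read '2': q2 → q2
  read '2': q2 → q2
  read '0': q2 → q2
  read '1': q2 → q2
  end q2, rejected
w3:
  start at q2
  read '1': q2 → q2
  read '1': q2 → q2
  read '0': q2 → q2
  read '0': q2 → q2
  read '0': q2 → q2
  read '0': q2 → q2
  read '1': q2 → q2
  read '1': q2 → q2
  read '0': q2 → q2
  read '0': q2 → q2
  read '0': q2 → q2
  read '1': q2 → q2
  read '0': q2 → q2
  read '1': q2 → q2
  read '2': q2 → q2
  end q2, rejected

none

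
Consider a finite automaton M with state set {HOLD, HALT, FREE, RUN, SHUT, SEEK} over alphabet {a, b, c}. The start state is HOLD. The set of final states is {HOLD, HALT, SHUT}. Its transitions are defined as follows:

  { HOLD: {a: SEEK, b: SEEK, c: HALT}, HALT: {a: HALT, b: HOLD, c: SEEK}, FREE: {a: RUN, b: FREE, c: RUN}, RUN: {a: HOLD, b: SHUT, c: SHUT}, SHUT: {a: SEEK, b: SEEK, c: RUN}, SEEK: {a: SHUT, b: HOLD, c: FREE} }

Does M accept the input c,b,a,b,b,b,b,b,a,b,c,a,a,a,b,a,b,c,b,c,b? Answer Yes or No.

Yes

Trace: HOLD -c-> HALT -b-> HOLD -a-> SEEK -b-> HOLD -b-> SEEK -b-> HOLD -b-> SEEK -b-> HOLD -a-> SEEK -b-> HOLD -c-> HALT -a-> HALT -a-> HALT -a-> HALT -b-> HOLD -a-> SEEK -b-> HOLD -c-> HALT -b-> HOLD -c-> HALT -b-> HOLD
End state HOLD is accepting.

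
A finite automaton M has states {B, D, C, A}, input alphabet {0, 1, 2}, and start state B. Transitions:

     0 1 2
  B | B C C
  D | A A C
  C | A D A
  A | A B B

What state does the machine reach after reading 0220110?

start at B
read '0': B → B
read '2': B → C
read '2': C → A
read '0': A → A
read '1': A → B
read '1': B → C
read '0': C → A

A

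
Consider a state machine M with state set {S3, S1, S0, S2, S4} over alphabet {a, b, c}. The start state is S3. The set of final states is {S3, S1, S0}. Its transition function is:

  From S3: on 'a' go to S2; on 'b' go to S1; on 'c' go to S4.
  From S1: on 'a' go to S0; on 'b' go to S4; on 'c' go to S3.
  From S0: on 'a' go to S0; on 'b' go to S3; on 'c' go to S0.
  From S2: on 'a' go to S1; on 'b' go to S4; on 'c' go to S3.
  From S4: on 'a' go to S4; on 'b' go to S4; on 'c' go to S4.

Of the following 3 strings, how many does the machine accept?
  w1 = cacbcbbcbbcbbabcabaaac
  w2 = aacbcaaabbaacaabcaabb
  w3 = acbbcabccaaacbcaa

w1:
  start at S3
  read 'c': S3 → S4
  read 'a': S4 → S4
  read 'c': S4 → S4
  read 'b': S4 → S4
  read 'c': S4 → S4
  read 'b': S4 → S4
  read 'b': S4 → S4
  read 'c': S4 → S4
  read 'b': S4 → S4
  read 'b': S4 → S4
  read 'c': S4 → S4
  read 'b': S4 → S4
  read 'b': S4 → S4
  read 'a': S4 → S4
  read 'b': S4 → S4
  read 'c': S4 → S4
  read 'a': S4 → S4
  read 'b': S4 → S4
  read 'a': S4 → S4
  read 'a': S4 → S4
  read 'a': S4 → S4
  read 'c': S4 → S4
  end S4, rejected
w2:
  start at S3
  read 'a': S3 → S2
  read 'a': S2 → S1
  read 'c': S1 → S3
  read 'b': S3 → S1
  read 'c': S1 → S3
  read 'a': S3 → S2
  read 'a': S2 → S1
  read 'a': S1 → S0
  read 'b': S0 → S3
  read 'b': S3 → S1
  read 'a': S1 → S0
  read 'a': S0 → S0
  read 'c': S0 → S0
  read 'a': S0 → S0
  read 'a': S0 → S0
  read 'b': S0 → S3
  read 'c': S3 → S4
  read 'a': S4 → S4
  read 'a': S4 → S4
  read 'b': S4 → S4
  read 'b': S4 → S4
  end S4, rejected
w3:
  start at S3
  read 'a': S3 → S2
  read 'c': S2 → S3
  read 'b': S3 → S1
  read 'b': S1 → S4
  read 'c': S4 → S4
  read 'a': S4 → S4
  read 'b': S4 → S4
  read 'c': S4 → S4
  read 'c': S4 → S4
  read 'a': S4 → S4
  read 'a': S4 → S4
  read 'a': S4 → S4
  read 'c': S4 → S4
  read 'b': S4 → S4
  read 'c': S4 → S4
  read 'a': S4 → S4
  read 'a': S4 → S4
  end S4, rejected

0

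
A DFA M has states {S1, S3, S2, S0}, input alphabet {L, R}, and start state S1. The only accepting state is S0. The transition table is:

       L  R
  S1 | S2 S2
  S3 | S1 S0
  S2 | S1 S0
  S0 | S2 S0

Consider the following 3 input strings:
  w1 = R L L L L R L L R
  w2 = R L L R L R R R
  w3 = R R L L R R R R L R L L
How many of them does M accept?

w1:
  start at S1
  read 'R': S1 → S2
  read 'L': S2 → S1
  read 'L': S1 → S2
  read 'L': S2 → S1
  read 'L': S1 → S2
  read 'R': S2 → S0
  read 'L': S0 → S2
  read 'L': S2 → S1
  read 'R': S1 → S2
  end S2, rejected
w2:
  start at S1
  read 'R': S1 → S2
  read 'L': S2 → S1
  read 'L': S1 → S2
  read 'R': S2 → S0
  read 'L': S0 → S2
  read 'R': S2 → S0
  read 'R': S0 → S0
  read 'R': S0 → S0
  end S0, accepted
w3:
  start at S1
  read 'R': S1 → S2
  read 'R': S2 → S0
  read 'L': S0 → S2
  read 'L': S2 → S1
  read 'R': S1 → S2
  read 'R': S2 → S0
  read 'R': S0 → S0
  read 'R': S0 → S0
  read 'L': S0 → S2
  read 'R': S2 → S0
  read 'L': S0 → S2
  read 'L': S2 → S1
  end S1, rejected

1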